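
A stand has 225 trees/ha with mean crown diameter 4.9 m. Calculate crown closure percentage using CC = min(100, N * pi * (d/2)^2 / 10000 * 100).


(d/2)^2 = (4.9/2)^2 = 2.45^2 = 6.0025
Crown area = 3.141593 * 6.0025 = 18.8574 m^2
N * area / 10000 * 100 = 225 * 18.8574 / 10000 * 100 = 42.4292
CC = min(100, 42.4292) = 42.4292 ≈ 42.4%

42.4%


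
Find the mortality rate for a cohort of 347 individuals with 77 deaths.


Mortality rate = 77 / 347 = 0.221902 ≈ 0.2219

0.2219


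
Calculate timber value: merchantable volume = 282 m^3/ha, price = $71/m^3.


Value = 282 * 71 = $20022/ha

$20022/ha


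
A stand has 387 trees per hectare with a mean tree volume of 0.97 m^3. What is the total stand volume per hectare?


V_stand = 387 * 0.97 = 375.39 ≈ 375.4 m^3/ha

375.4 m^3/ha


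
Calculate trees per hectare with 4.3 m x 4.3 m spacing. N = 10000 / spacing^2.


N = 10000 / 4.3^2 = 10000 / 18.49 = 540.833 ≈ 541 trees/ha

541 trees/ha


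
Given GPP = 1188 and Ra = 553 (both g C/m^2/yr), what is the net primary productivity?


NPP = GPP - Ra = 1188 - 553 = 635 g C/m^2/yr

635 g C/m^2/yr


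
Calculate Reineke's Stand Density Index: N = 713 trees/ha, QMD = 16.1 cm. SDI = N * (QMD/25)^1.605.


QMD/25 = 16.1/25 = 0.644
(0.644)^1.605 = exp(1.605 * ln(0.644)) = exp(1.605 * (-0.440057)) = exp(-0.706291) = 0.493471
SDI = 713 * 0.493471 = 351.845 ≈ 352

352


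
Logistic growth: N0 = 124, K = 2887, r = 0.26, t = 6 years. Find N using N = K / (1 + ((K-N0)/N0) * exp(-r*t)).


(K - N0)/N0 = (2887 - 124)/124 = 2763/124 = 22.2823
r*t = 0.26 * 6 = 1.56; exp(-1.56) = 0.210136
22.2823 * 0.210136 = 4.68231
1 + 4.68231 = 5.68231
N = 2887 / 5.68231 = 508.068 ≈ 508

508


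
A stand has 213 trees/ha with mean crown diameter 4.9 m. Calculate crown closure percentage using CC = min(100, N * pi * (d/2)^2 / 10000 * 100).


(d/2)^2 = (4.9/2)^2 = 2.45^2 = 6.0025
Crown area = 3.141593 * 6.0025 = 18.8574 m^2
N * area / 10000 * 100 = 213 * 18.8574 / 10000 * 100 = 40.1663
CC = min(100, 40.1663) = 40.1663 ≈ 40.2%

40.2%


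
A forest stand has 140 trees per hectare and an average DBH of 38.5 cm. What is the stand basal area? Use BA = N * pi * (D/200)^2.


(D/200)^2 = (38.5/200)^2 = 0.1925^2 = 0.03705625
Individual BA = 3.141593 * 0.03705625 = 0.116416 m^2
Stand BA = 140 * 0.116416 = 16.2982 ≈ 16.30 m^2/ha

16.30 m^2/ha


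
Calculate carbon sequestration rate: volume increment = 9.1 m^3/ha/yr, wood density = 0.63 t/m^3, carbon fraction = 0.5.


C = 9.1 * 0.63 * 0.5 = 2.8665 ≈ 2.87 t C/ha/yr

2.87 t C/ha/yr


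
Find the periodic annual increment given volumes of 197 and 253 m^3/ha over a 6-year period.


PAI = (V2 - V1) / period = (253 - 197) / 6 = 56 / 6 = 9.3333 ≈ 9.33 m^3/ha/yr

9.33 m^3/ha/yr


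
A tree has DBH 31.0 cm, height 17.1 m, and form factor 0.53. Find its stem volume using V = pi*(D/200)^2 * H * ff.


(D/200)^2 = (31.0/200)^2 = 0.155^2 = 0.024025
BA = 3.141593 * 0.024025 = 0.0754768 m^2
V = 0.0754768 * 17.1 * 0.53 = 0.684046 ≈ 0.684 m^3

0.684 m^3


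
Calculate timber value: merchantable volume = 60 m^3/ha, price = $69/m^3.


Value = 60 * 69 = $4140/ha

$4140/ha


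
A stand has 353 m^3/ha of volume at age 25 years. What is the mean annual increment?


MAI = 353 / 25 = 14.12 m^3/ha/yr

14.12 m^3/ha/yr


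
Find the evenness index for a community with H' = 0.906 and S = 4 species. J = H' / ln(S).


ln(4) = 1.38629
J = H' / ln(S) = 0.906 / 1.38629 = 0.653543 ≈ 0.6535

0.6535


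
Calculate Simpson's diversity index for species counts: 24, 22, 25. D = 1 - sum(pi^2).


Total N = 24 + 22 + 25 = 71
Per-species terms:
  p = 24/71 = 0.338028; p^2 = 0.338028^2 = 0.114263
  p = 22/71 = 0.309859; p^2 = 0.309859^2 = 0.096013
  p = 25/71 = 0.352113; p^2 = 0.352113^2 = 0.123984
sum(p^2) = 0.114263 + 0.096013 + 0.123984 = 0.334260
D = 1 - 0.334260 = 0.665740 ≈ 0.6657

0.6657


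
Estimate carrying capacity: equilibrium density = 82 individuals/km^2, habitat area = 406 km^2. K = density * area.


K = 82 * 406 = 33292 individuals

33292 individuals


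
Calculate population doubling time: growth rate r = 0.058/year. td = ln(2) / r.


td = ln(2) / 0.058 = 0.693147 / 0.058 = 11.9508 ≈ 12.0 years

12.0 years


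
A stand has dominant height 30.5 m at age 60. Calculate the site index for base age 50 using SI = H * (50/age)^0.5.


50/60 = 0.833333
(0.833333)^0.5 = 0.912871
SI = 30.5 * 0.912871 = 27.8426 ≈ 27.8 m

27.8 m


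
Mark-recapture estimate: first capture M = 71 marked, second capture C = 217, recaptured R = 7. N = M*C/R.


N = M * C / R = 71 * 217 / 7 = 15407 / 7 = 2201

2201 individuals


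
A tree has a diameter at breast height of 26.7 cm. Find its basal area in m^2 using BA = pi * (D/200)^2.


D/200 = 26.7/200 = 0.1335 m
(D/200)^2 = 0.1335^2 = 0.01782225
BA = 3.141593 * 0.01782225 = 0.0559903 ≈ 0.0560 m^2

0.0560 m^2


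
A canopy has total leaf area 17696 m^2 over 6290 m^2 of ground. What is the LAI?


LAI = 17696 / 6290 = 2.8134 ≈ 2.81

2.81


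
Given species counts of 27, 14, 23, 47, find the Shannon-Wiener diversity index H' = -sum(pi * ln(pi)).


Total N = 27 + 14 + 23 + 47 = 111
Per-species terms:
  p = 27/111 = 0.243243; ln(p) = -1.413694; p*ln(p) = 0.243243 * (-1.413694) = -0.343871
  p = 14/111 = 0.126126; ln(p) = -2.070474; p*ln(p) = 0.126126 * (-2.070474) = -0.261141
  p = 23/111 = 0.207207; ln(p) = -1.574037; p*ln(p) = 0.207207 * (-1.574037) = -0.326151
  p = 47/111 = 0.423423; ln(p) = -0.859384; p*ln(p) = 0.423423 * (-0.859384) = -0.363883
sum(p*ln(p)) = (-0.343871) + (-0.261141) + (-0.326151) + (-0.363883) = -1.295046
H' = -(-1.295046) = 1.295046 ≈ 1.2950

1.2950


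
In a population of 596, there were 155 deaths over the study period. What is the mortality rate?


Mortality rate = 155 / 596 = 0.260067 ≈ 0.2601

0.2601


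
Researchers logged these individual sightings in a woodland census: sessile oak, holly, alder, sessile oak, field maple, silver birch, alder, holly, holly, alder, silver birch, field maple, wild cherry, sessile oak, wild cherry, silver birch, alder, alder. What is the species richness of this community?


Total individuals logged = 18
Distinct species (count of individuals): sessile oak (3), holly (3), alder (5), field maple (2), silver birch (3), wild cherry (2)
Species richness = number of distinct species = 6

6


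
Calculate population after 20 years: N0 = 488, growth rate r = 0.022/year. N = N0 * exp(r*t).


r*t = 0.022 * 20 = 0.44
exp(0.44) = 1.55271
N = 488 * 1.55271 = 757.722 ≈ 758

758


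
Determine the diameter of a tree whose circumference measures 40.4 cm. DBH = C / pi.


DBH = C / pi = 40.4 / 3.141593 = 12.8597 ≈ 12.86 cm

12.86 cm


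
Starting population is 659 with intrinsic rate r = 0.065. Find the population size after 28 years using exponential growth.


r*t = 0.065 * 28 = 1.82
exp(1.82) = 6.17186
N = 659 * 6.17186 = 4067.26 ≈ 4067

4067


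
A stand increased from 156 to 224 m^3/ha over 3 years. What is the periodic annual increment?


PAI = (V2 - V1) / period = (224 - 156) / 3 = 68 / 3 = 22.6667 ≈ 22.67 m^3/ha/yr

22.67 m^3/ha/yr


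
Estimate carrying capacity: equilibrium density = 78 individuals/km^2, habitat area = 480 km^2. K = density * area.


K = 78 * 480 = 37440 individuals

37440 individuals


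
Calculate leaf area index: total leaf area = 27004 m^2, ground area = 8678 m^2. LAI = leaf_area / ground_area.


LAI = 27004 / 8678 = 3.1118 ≈ 3.11

3.11


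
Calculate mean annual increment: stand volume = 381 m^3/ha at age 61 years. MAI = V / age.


MAI = 381 / 61 = 6.2459 ≈ 6.25 m^3/ha/yr

6.25 m^3/ha/yr


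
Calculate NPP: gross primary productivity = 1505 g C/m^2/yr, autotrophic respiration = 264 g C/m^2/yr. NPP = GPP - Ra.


NPP = GPP - Ra = 1505 - 264 = 1241 g C/m^2/yr

1241 g C/m^2/yr


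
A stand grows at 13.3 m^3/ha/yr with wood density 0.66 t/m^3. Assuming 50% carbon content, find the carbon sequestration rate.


C = 13.3 * 0.66 * 0.5 = 4.389 ≈ 4.39 t C/ha/yr

4.39 t C/ha/yr


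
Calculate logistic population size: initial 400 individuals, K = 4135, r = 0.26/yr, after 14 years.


(K - N0)/N0 = (4135 - 400)/400 = 3735/400 = 9.33750
r*t = 0.26 * 14 = 3.64; exp(-3.64) = 0.0262523
9.33750 * 0.0262523 = 0.245131
1 + 0.245131 = 1.24513
N = 4135 / 1.24513 = 3320.94 ≈ 3321

3321


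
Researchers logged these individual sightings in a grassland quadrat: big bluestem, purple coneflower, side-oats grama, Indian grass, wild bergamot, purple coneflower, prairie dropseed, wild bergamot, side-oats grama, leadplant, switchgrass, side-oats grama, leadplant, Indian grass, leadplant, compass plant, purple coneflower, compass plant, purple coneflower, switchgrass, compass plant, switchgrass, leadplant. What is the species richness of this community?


Total individuals logged = 23
Distinct species (count of individuals): big bluestem (1), purple coneflower (4), side-oats grama (3), Indian grass (2), wild bergamot (2), prairie dropseed (1), leadplant (4), switchgrass (3), compass plant (3)
Species richness = number of distinct species = 9

9


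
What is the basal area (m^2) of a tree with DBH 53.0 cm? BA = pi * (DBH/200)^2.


D/200 = 53.0/200 = 0.265 m
(D/200)^2 = 0.265^2 = 0.070225
BA = 3.141593 * 0.070225 = 0.220618 ≈ 0.2206 m^2

0.2206 m^2


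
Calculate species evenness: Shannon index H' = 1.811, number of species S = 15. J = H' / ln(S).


ln(15) = 2.70805
J = H' / ln(S) = 1.811 / 2.70805 = 0.668747 ≈ 0.6687

0.6687


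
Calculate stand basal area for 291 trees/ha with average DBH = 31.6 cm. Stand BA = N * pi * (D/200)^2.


(D/200)^2 = (31.6/200)^2 = 0.158^2 = 0.024964
Individual BA = 3.141593 * 0.024964 = 0.0784267 m^2
Stand BA = 291 * 0.0784267 = 22.8222 ≈ 22.82 m^2/ha

22.82 m^2/ha


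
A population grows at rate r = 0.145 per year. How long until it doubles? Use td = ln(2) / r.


td = ln(2) / 0.145 = 0.693147 / 0.145 = 4.78032 ≈ 4.8 years

4.8 years


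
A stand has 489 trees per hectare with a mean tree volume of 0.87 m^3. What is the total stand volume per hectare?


V_stand = 489 * 0.87 = 425.43 ≈ 425.4 m^3/ha

425.4 m^3/ha


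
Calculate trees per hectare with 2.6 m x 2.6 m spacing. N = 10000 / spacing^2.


N = 10000 / 2.6^2 = 10000 / 6.76 = 1479.29 ≈ 1479 trees/ha

1479 trees/ha


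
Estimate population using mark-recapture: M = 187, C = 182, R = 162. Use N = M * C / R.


N = M * C / R = 187 * 182 / 162 = 34034 / 162 = 210.09 ≈ 210

210 individuals


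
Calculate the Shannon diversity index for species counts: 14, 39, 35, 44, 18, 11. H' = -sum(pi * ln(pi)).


Total N = 14 + 39 + 35 + 44 + 18 + 11 = 161
Per-species terms:
  p = 14/161 = 0.086957; ln(p) = -2.442342; p*ln(p) = 0.086957 * (-2.442342) = -0.212379
  p = 39/161 = 0.242236; ln(p) = -1.417843; p*ln(p) = 0.242236 * (-1.417843) = -0.343453
  p = 35/161 = 0.217391; ln(p) = -1.526058; p*ln(p) = 0.217391 * (-1.526058) = -0.331751
  p = 44/161 = 0.273292; ln(p) = -1.297214; p*ln(p) = 0.273292 * (-1.297214) = -0.354518
  p = 18/161 = 0.111801; ln(p) = -2.191035; p*ln(p) = 0.111801 * (-2.191035) = -0.244960
  p = 11/161 = 0.068323; ln(p) = -2.683509; p*ln(p) = 0.068323 * (-2.683509) = -0.183345
sum(p*ln(p)) = (-0.212379) + (-0.343453) + (-0.331751) + (-0.354518) + (-0.244960) + (-0.183345) = -1.670406
H' = -(-1.670406) = 1.670406 ≈ 1.6704

1.6704


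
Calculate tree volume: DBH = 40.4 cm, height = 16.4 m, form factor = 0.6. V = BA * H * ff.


(D/200)^2 = (40.4/200)^2 = 0.202^2 = 0.040804
BA = 3.141593 * 0.040804 = 0.128190 m^2
V = 0.128190 * 16.4 * 0.6 = 1.26139 ≈ 1.261 m^3

1.261 m^3


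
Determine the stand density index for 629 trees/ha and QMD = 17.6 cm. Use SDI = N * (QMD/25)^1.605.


QMD/25 = 17.6/25 = 0.704
(0.704)^1.605 = exp(1.605 * ln(0.704)) = exp(1.605 * (-0.350977)) = exp(-0.563318) = 0.569317
SDI = 629 * 0.569317 = 358.100 ≈ 358

358


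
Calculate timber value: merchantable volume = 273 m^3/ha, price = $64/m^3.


Value = 273 * 64 = $17472/ha

$17472/ha


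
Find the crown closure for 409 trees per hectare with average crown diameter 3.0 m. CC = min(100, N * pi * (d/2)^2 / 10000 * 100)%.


(d/2)^2 = (3.0/2)^2 = 1.5^2 = 2.25
Crown area = 3.141593 * 2.25 = 7.06858 m^2
N * area / 10000 * 100 = 409 * 7.06858 / 10000 * 100 = 28.9105
CC = min(100, 28.9105) = 28.9105 ≈ 28.9%

28.9%


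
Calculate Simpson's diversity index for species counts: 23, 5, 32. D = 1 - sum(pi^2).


Total N = 23 + 5 + 32 = 60
Per-species terms:
  p = 23/60 = 0.383333; p^2 = 0.383333^2 = 0.146944
  p = 5/60 = 0.083333; p^2 = 0.083333^2 = 0.006944
  p = 32/60 = 0.533333; p^2 = 0.533333^2 = 0.284444
sum(p^2) = 0.146944 + 0.006944 + 0.284444 = 0.438332
D = 1 - 0.438332 = 0.561668 ≈ 0.5617

0.5617


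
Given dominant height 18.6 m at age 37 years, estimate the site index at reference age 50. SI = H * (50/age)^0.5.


50/37 = 1.35135
(1.35135)^0.5 = 1.16248
SI = 18.6 * 1.16248 = 21.6221 ≈ 21.6 m

21.6 m


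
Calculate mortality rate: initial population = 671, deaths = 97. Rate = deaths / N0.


Mortality rate = 97 / 671 = 0.144560 ≈ 0.1446

0.1446


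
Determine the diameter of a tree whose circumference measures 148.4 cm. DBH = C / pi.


DBH = C / pi = 148.4 / 3.141593 = 47.2372 ≈ 47.24 cm

47.24 cm


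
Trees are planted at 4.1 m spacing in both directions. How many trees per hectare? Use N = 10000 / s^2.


N = 10000 / 4.1^2 = 10000 / 16.81 = 594.884 ≈ 595 trees/ha

595 trees/ha


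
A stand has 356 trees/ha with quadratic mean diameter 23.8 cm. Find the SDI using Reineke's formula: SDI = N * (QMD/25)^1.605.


QMD/25 = 23.8/25 = 0.952
(0.952)^1.605 = exp(1.605 * ln(0.952)) = exp(1.605 * (-0.0491902)) = exp(-0.0789503) = 0.924086
SDI = 356 * 0.924086 = 328.975 ≈ 329

329


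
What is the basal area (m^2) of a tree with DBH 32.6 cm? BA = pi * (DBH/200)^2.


D/200 = 32.6/200 = 0.163 m
(D/200)^2 = 0.163^2 = 0.026569
BA = 3.141593 * 0.026569 = 0.0834690 ≈ 0.0835 m^2

0.0835 m^2


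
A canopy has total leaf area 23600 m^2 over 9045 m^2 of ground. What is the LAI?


LAI = 23600 / 9045 = 2.6092 ≈ 2.61

2.61


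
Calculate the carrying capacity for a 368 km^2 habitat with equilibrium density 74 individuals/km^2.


K = 74 * 368 = 27232 individuals

27232 individuals


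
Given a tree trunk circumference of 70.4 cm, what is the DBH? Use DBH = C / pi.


DBH = C / pi = 70.4 / 3.141593 = 22.4090 ≈ 22.41 cm

22.41 cm


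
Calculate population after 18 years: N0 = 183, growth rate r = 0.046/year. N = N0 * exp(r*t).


r*t = 0.046 * 18 = 0.828
exp(0.828) = 2.28874
N = 183 * 2.28874 = 418.839 ≈ 419

419


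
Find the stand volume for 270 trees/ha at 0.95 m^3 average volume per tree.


V_stand = 270 * 0.95 = 256.5 m^3/ha

256.5 m^3/ha


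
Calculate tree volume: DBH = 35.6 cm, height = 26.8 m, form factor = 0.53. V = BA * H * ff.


(D/200)^2 = (35.6/200)^2 = 0.178^2 = 0.031684
BA = 3.141593 * 0.031684 = 0.0995382 m^2
V = 0.0995382 * 26.8 * 0.53 = 1.41384 ≈ 1.414 m^3

1.414 m^3


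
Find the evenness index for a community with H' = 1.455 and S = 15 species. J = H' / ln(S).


ln(15) = 2.70805
J = H' / ln(S) = 1.455 / 2.70805 = 0.537287 ≈ 0.5373

0.5373


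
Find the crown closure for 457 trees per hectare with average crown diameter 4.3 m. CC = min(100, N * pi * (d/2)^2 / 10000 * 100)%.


(d/2)^2 = (4.3/2)^2 = 2.15^2 = 4.6225
Crown area = 3.141593 * 4.6225 = 14.5220 m^2
N * area / 10000 * 100 = 457 * 14.5220 / 10000 * 100 = 66.3655
CC = min(100, 66.3655) = 66.3655 ≈ 66.4%

66.4%


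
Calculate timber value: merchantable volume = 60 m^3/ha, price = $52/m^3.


Value = 60 * 52 = $3120/ha

$3120/ha


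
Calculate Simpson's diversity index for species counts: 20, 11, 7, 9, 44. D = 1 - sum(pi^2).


Total N = 20 + 11 + 7 + 9 + 44 = 91
Per-species terms:
  p = 20/91 = 0.219780; p^2 = 0.219780^2 = 0.048303
  p = 11/91 = 0.120879; p^2 = 0.120879^2 = 0.014612
  p = 7/91 = 0.076923; p^2 = 0.076923^2 = 0.005917
  p = 9/91 = 0.098901; p^2 = 0.098901^2 = 0.009781
  p = 44/91 = 0.483516; p^2 = 0.483516^2 = 0.233788
sum(p^2) = 0.048303 + 0.014612 + 0.005917 + 0.009781 + 0.233788 = 0.312401
D = 1 - 0.312401 = 0.687599 ≈ 0.6876

0.6876


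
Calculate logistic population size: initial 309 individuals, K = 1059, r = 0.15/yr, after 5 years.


(K - N0)/N0 = (1059 - 309)/309 = 750/309 = 2.42718
r*t = 0.15 * 5 = 0.75; exp(-0.75) = 0.472367
2.42718 * 0.472367 = 1.14652
1 + 1.14652 = 2.14652
N = 1059 / 2.14652 = 493.357 ≈ 493

493


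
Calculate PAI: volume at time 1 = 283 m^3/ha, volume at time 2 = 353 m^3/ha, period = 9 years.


PAI = (V2 - V1) / period = (353 - 283) / 9 = 70 / 9 = 7.7778 ≈ 7.78 m^3/ha/yr

7.78 m^3/ha/yr


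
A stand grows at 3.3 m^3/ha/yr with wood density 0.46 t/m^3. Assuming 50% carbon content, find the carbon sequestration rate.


C = 3.3 * 0.46 * 0.5 = 0.759 ≈ 0.76 t C/ha/yr

0.76 t C/ha/yr


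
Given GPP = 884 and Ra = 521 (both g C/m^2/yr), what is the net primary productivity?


NPP = GPP - Ra = 884 - 521 = 363 g C/m^2/yr

363 g C/m^2/yr


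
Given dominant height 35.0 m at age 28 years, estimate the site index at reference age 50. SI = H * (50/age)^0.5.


50/28 = 1.78571
(1.78571)^0.5 = 1.33630
SI = 35.0 * 1.33630 = 46.7705 ≈ 46.8 m

46.8 m


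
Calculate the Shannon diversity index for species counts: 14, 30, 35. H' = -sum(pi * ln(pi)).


Total N = 14 + 30 + 35 = 79
Per-species terms:
  p = 14/79 = 0.177215; ln(p) = -1.730392; p*ln(p) = 0.177215 * (-1.730392) = -0.306651
  p = 30/79 = 0.379747; ln(p) = -0.968250; p*ln(p) = 0.379747 * (-0.968250) = -0.367690
  p = 35/79 = 0.443038; ln(p) = -0.814100; p*ln(p) = 0.443038 * (-0.814100) = -0.360677
sum(p*ln(p)) = (-0.306651) + (-0.367690) + (-0.360677) = -1.035018
H' = -(-1.035018) = 1.035018 ≈ 1.0350

1.0350


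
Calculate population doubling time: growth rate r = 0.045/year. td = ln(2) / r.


td = ln(2) / 0.045 = 0.693147 / 0.045 = 15.4033 ≈ 15.4 years

15.4 years


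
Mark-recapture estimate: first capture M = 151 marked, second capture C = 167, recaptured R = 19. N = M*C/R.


N = M * C / R = 151 * 167 / 19 = 25217 / 19 = 1327.21 ≈ 1327

1327 individuals


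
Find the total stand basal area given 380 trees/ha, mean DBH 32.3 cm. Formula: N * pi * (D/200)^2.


(D/200)^2 = (32.3/200)^2 = 0.1615^2 = 0.02608225
Individual BA = 3.141593 * 0.02608225 = 0.0819398 m^2
Stand BA = 380 * 0.0819398 = 31.1371 ≈ 31.14 m^2/ha

31.14 m^2/ha


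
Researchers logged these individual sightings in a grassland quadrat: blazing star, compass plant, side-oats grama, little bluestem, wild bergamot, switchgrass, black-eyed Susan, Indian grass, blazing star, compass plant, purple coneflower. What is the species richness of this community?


Total individuals logged = 11
Distinct species (count of individuals): blazing star (2), compass plant (2), side-oats grama (1), little bluestem (1), wild bergamot (1), switchgrass (1), black-eyed Susan (1), Indian grass (1), purple coneflower (1)
Species richness = number of distinct species = 9

9


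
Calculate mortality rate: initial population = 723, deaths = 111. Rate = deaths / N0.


Mortality rate = 111 / 723 = 0.153527 ≈ 0.1535

0.1535


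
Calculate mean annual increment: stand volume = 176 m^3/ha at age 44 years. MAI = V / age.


MAI = 176 / 44 = 4.00 m^3/ha/yr

4.00 m^3/ha/yr


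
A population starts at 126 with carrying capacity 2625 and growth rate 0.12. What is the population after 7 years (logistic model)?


(K - N0)/N0 = (2625 - 126)/126 = 2499/126 = 19.8333
r*t = 0.12 * 7 = 0.84; exp(-0.84) = 0.431711
19.8333 * 0.431711 = 8.56225
1 + 8.56225 = 9.56225
N = 2625 / 9.56225 = 274.517 ≈ 275

275


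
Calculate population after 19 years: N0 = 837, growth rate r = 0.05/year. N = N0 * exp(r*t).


r*t = 0.05 * 19 = 0.95
exp(0.95) = 2.58571
N = 837 * 2.58571 = 2164.24 ≈ 2164

2164


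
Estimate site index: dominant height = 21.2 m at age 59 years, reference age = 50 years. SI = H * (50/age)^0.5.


50/59 = 0.847458
(0.847458)^0.5 = 0.920575
SI = 21.2 * 0.920575 = 19.5162 ≈ 19.5 m

19.5 m


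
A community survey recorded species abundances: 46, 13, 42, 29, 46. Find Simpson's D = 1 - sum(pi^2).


Total N = 46 + 13 + 42 + 29 + 46 = 176
Per-species terms:
  p = 46/176 = 0.261364; p^2 = 0.261364^2 = 0.068311
  p = 13/176 = 0.073864; p^2 = 0.073864^2 = 0.005456
  p = 42/176 = 0.238636; p^2 = 0.238636^2 = 0.056947
  p = 29/176 = 0.164773; p^2 = 0.164773^2 = 0.027150
  p = 46/176 = 0.261364; p^2 = 0.261364^2 = 0.068311
sum(p^2) = 0.068311 + 0.005456 + 0.056947 + 0.027150 + 0.068311 = 0.226175
D = 1 - 0.226175 = 0.773825 ≈ 0.7738

0.7738


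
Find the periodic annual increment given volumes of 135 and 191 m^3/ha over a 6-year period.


PAI = (V2 - V1) / period = (191 - 135) / 6 = 56 / 6 = 9.3333 ≈ 9.33 m^3/ha/yr

9.33 m^3/ha/yr


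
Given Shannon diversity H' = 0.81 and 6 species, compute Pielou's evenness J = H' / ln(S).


ln(6) = 1.79176
J = H' / ln(S) = 0.81 / 1.79176 = 0.452069 ≈ 0.4521

0.4521


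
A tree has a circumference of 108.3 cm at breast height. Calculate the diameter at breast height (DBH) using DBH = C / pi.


DBH = C / pi = 108.3 / 3.141593 = 34.4730 ≈ 34.47 cm

34.47 cm


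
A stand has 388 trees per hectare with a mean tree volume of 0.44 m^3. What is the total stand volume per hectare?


V_stand = 388 * 0.44 = 170.72 ≈ 170.7 m^3/ha

170.7 m^3/ha


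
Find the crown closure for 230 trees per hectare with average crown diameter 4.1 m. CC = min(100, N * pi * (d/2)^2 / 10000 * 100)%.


(d/2)^2 = (4.1/2)^2 = 2.05^2 = 4.2025
Crown area = 3.141593 * 4.2025 = 13.2025 m^2
N * area / 10000 * 100 = 230 * 13.2025 / 10000 * 100 = 30.3658
CC = min(100, 30.3658) = 30.3658 ≈ 30.4%

30.4%


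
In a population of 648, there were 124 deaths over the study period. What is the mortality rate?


Mortality rate = 124 / 648 = 0.191358 ≈ 0.1914

0.1914


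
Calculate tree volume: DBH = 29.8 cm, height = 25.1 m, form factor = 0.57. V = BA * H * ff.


(D/200)^2 = (29.8/200)^2 = 0.149^2 = 0.022201
BA = 3.141593 * 0.022201 = 0.0697465 m^2
V = 0.0697465 * 25.1 * 0.57 = 0.997863 ≈ 0.998 m^3

0.998 m^3


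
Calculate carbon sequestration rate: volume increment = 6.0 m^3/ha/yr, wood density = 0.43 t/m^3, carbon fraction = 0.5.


C = 6.0 * 0.43 * 0.5 = 1.29 t C/ha/yr

1.29 t C/ha/yr


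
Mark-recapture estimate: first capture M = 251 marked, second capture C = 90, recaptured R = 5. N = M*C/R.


N = M * C / R = 251 * 90 / 5 = 22590 / 5 = 4518

4518 individuals


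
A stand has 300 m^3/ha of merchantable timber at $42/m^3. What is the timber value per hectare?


Value = 300 * 42 = $12600/ha

$12600/ha


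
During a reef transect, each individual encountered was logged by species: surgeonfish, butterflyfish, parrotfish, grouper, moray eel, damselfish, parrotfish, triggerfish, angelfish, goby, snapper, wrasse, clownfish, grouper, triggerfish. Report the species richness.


Total individuals logged = 15
Distinct species (count of individuals): surgeonfish (1), butterflyfish (1), parrotfish (2), grouper (2), moray eel (1), damselfish (1), triggerfish (2), angelfish (1), goby (1), snapper (1), wrasse (1), clownfish (1)
Species richness = number of distinct species = 12

12


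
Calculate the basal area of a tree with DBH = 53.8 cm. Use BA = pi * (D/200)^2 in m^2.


D/200 = 53.8/200 = 0.269 m
(D/200)^2 = 0.269^2 = 0.072361
BA = 3.141593 * 0.072361 = 0.227329 ≈ 0.2273 m^2

0.2273 m^2


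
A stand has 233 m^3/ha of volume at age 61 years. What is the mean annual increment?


MAI = 233 / 61 = 3.8197 ≈ 3.82 m^3/ha/yr

3.82 m^3/ha/yr


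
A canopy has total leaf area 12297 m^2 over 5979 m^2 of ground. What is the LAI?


LAI = 12297 / 5979 = 2.0567 ≈ 2.06

2.06


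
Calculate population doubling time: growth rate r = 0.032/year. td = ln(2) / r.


td = ln(2) / 0.032 = 0.693147 / 0.032 = 21.6608 ≈ 21.7 years

21.7 years


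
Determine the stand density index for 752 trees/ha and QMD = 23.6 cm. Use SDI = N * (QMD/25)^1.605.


QMD/25 = 23.6/25 = 0.944
(0.944)^1.605 = exp(1.605 * ln(0.944)) = exp(1.605 * (-0.0576291)) = exp(-0.0924947) = 0.911654
SDI = 752 * 0.911654 = 685.564 ≈ 686

686


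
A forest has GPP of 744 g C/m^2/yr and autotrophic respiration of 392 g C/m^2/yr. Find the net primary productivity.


NPP = GPP - Ra = 744 - 392 = 352 g C/m^2/yr

352 g C/m^2/yr


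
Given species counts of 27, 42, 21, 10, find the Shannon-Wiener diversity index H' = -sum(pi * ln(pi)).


Total N = 27 + 42 + 21 + 10 = 100
Per-species terms:
  p = 27/100 = 0.270000; ln(p) = -1.309333; p*ln(p) = 0.270000 * (-1.309333) = -0.353520
  p = 42/100 = 0.420000; ln(p) = -0.867501; p*ln(p) = 0.420000 * (-0.867501) = -0.364350
  p = 21/100 = 0.210000; ln(p) = -1.560648; p*ln(p) = 0.210000 * (-1.560648) = -0.327736
  p = 10/100 = 0.100000; ln(p) = -2.302585; p*ln(p) = 0.100000 * (-2.302585) = -0.230259
sum(p*ln(p)) = (-0.353520) + (-0.364350) + (-0.327736) + (-0.230259) = -1.275865
H' = -(-1.275865) = 1.275865 ≈ 1.2759

1.2759


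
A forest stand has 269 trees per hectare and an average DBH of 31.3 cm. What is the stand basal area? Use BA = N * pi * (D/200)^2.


(D/200)^2 = (31.3/200)^2 = 0.1565^2 = 0.02449225
Individual BA = 3.141593 * 0.02449225 = 0.0769447 m^2
Stand BA = 269 * 0.0769447 = 20.6981 ≈ 20.70 m^2/ha

20.70 m^2/ha


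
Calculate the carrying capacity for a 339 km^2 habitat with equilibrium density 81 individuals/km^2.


K = 81 * 339 = 27459 individuals

27459 individuals


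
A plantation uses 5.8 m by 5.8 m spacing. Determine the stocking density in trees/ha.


N = 10000 / 5.8^2 = 10000 / 33.64 = 297.265 ≈ 297 trees/ha

297 trees/ha


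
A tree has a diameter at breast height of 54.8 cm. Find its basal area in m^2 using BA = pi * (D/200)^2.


D/200 = 54.8/200 = 0.274 m
(D/200)^2 = 0.274^2 = 0.075076
BA = 3.141593 * 0.075076 = 0.235858 ≈ 0.2359 m^2

0.2359 m^2


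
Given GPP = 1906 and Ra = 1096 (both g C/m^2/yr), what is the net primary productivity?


NPP = GPP - Ra = 1906 - 1096 = 810 g C/m^2/yr

810 g C/m^2/yr


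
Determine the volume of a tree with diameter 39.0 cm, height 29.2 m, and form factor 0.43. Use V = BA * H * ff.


(D/200)^2 = (39.0/200)^2 = 0.195^2 = 0.038025
BA = 3.141593 * 0.038025 = 0.119459 m^2
V = 0.119459 * 29.2 * 0.43 = 1.49993 ≈ 1.500 m^3

1.500 m^3


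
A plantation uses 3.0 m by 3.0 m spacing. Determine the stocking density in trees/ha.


N = 10000 / 3.0^2 = 10000 / 9 = 1111.11 ≈ 1111 trees/ha

1111 trees/ha


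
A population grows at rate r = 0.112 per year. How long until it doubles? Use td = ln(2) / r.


td = ln(2) / 0.112 = 0.693147 / 0.112 = 6.18881 ≈ 6.2 years

6.2 years


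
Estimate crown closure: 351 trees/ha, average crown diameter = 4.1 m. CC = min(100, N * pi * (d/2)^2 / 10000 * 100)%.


(d/2)^2 = (4.1/2)^2 = 2.05^2 = 4.2025
Crown area = 3.141593 * 4.2025 = 13.2025 m^2
N * area / 10000 * 100 = 351 * 13.2025 / 10000 * 100 = 46.3408
CC = min(100, 46.3408) = 46.3408 ≈ 46.3%

46.3%


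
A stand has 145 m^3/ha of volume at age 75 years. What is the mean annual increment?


MAI = 145 / 75 = 1.9333 ≈ 1.93 m^3/ha/yr

1.93 m^3/ha/yr


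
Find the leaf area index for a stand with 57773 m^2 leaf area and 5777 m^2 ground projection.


LAI = 57773 / 5777 = 10.0005 ≈ 10.00

10.00


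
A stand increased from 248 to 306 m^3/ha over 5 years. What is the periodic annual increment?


PAI = (V2 - V1) / period = (306 - 248) / 5 = 58 / 5 = 11.60 m^3/ha/yr

11.60 m^3/ha/yr


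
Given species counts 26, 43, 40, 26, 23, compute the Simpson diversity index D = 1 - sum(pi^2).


Total N = 26 + 43 + 40 + 26 + 23 = 158
Per-species terms:
  p = 26/158 = 0.164557; p^2 = 0.164557^2 = 0.027079
  p = 43/158 = 0.272152; p^2 = 0.272152^2 = 0.074067
  p = 40/158 = 0.253165; p^2 = 0.253165^2 = 0.064093
  p = 26/158 = 0.164557; p^2 = 0.164557^2 = 0.027079
  p = 23/158 = 0.145570; p^2 = 0.145570^2 = 0.021191
sum(p^2) = 0.027079 + 0.074067 + 0.064093 + 0.027079 + 0.021191 = 0.213509
D = 1 - 0.213509 = 0.786491 ≈ 0.7865

0.7865


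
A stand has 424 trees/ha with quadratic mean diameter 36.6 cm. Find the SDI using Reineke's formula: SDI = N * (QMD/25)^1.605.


QMD/25 = 36.6/25 = 1.464
(1.464)^1.605 = exp(1.605 * ln(1.464)) = exp(1.605 * 0.381172) = exp(0.611781) = 1.84371
SDI = 424 * 1.84371 = 781.733 ≈ 782

782


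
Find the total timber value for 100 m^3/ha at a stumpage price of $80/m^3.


Value = 100 * 80 = $8000/ha

$8000/ha


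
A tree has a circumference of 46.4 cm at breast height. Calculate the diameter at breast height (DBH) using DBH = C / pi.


DBH = C / pi = 46.4 / 3.141593 = 14.7696 ≈ 14.77 cm

14.77 cm


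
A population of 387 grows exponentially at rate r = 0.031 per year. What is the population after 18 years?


r*t = 0.031 * 18 = 0.558
exp(0.558) = 1.74717
N = 387 * 1.74717 = 676.155 ≈ 676

676


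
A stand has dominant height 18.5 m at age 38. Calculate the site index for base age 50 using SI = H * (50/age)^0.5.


50/38 = 1.31579
(1.31579)^0.5 = 1.14708
SI = 18.5 * 1.14708 = 21.2210 ≈ 21.2 m

21.2 m


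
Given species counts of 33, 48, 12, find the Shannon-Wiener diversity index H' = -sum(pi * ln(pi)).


Total N = 33 + 48 + 12 = 93
Per-species terms:
  p = 33/93 = 0.354839; ln(p) = -1.036091; p*ln(p) = 0.354839 * (-1.036091) = -0.367645
  p = 48/93 = 0.516129; ln(p) = -0.661399; p*ln(p) = 0.516129 * (-0.661399) = -0.341367
  p = 12/93 = 0.129032; ln(p) = -2.047695; p*ln(p) = 0.129032 * (-2.047695) = -0.264218
sum(p*ln(p)) = (-0.367645) + (-0.341367) + (-0.264218) = -0.973230
H' = -(-0.973230) = 0.973230 ≈ 0.9732

0.9732


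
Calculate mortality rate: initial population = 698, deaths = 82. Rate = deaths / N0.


Mortality rate = 82 / 698 = 0.117479 ≈ 0.1175

0.1175


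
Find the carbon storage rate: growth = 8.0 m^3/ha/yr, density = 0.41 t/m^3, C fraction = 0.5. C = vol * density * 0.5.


C = 8.0 * 0.41 * 0.5 = 1.64 t C/ha/yr

1.64 t C/ha/yr


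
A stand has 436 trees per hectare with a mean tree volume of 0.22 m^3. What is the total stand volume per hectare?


V_stand = 436 * 0.22 = 95.92 ≈ 95.9 m^3/ha

95.9 m^3/ha


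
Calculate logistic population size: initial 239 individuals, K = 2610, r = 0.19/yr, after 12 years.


(K - N0)/N0 = (2610 - 239)/239 = 2371/239 = 9.92050
r*t = 0.19 * 12 = 2.28; exp(-2.28) = 0.102284
9.92050 * 0.102284 = 1.01471
1 + 1.01471 = 2.01471
N = 2610 / 2.01471 = 1295.47 ≈ 1295

1295


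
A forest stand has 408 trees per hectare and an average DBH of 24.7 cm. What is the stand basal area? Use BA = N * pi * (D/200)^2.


(D/200)^2 = (24.7/200)^2 = 0.1235^2 = 0.01525225
Individual BA = 3.141593 * 0.01525225 = 0.0479164 m^2
Stand BA = 408 * 0.0479164 = 19.5499 ≈ 19.55 m^2/ha

19.55 m^2/ha


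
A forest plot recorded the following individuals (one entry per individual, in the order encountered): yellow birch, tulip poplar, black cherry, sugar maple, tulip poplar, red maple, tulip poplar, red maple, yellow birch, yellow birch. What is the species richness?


Total individuals logged = 10
Distinct species (count of individuals): yellow birch (3), tulip poplar (3), black cherry (1), sugar maple (1), red maple (2)
Species richness = number of distinct species = 5

5


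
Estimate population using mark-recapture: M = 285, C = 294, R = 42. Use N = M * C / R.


N = M * C / R = 285 * 294 / 42 = 83790 / 42 = 1995

1995 individuals


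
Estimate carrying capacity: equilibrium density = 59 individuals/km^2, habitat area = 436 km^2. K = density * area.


K = 59 * 436 = 25724 individuals

25724 individuals


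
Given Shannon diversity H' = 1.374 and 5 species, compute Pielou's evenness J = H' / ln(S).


ln(5) = 1.60944
J = H' / ln(S) = 1.374 / 1.60944 = 0.853713 ≈ 0.8537

0.8537


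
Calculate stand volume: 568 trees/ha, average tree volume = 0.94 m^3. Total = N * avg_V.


V_stand = 568 * 0.94 = 533.92 ≈ 533.9 m^3/ha

533.9 m^3/ha


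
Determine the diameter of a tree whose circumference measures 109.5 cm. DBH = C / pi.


DBH = C / pi = 109.5 / 3.141593 = 34.8549 ≈ 34.85 cm

34.85 cm


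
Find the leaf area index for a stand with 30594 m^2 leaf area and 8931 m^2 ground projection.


LAI = 30594 / 8931 = 3.4256 ≈ 3.43

3.43


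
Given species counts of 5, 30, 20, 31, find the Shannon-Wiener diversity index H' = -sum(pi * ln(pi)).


Total N = 5 + 30 + 20 + 31 = 86
Per-species terms:
  p = 5/86 = 0.058140; ln(p) = -2.844901; p*ln(p) = 0.058140 * (-2.844901) = -0.165403
  p = 30/86 = 0.348837; ln(p) = -1.053151; p*ln(p) = 0.348837 * (-1.053151) = -0.367378
  p = 20/86 = 0.232558; ln(p) = -1.458616; p*ln(p) = 0.232558 * (-1.458616) = -0.339213
  p = 31/86 = 0.360465; ln(p) = -1.020360; p*ln(p) = 0.360465 * (-1.020360) = -0.367804
sum(p*ln(p)) = (-0.165403) + (-0.367378) + (-0.339213) + (-0.367804) = -1.239798
H' = -(-1.239798) = 1.239798 ≈ 1.2398

1.2398


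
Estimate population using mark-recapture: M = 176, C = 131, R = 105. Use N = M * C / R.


N = M * C / R = 176 * 131 / 105 = 23056 / 105 = 219.58 ≈ 220

220 individuals


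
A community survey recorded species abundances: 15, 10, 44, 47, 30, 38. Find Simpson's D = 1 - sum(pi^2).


Total N = 15 + 10 + 44 + 47 + 30 + 38 = 184
Per-species terms:
  p = 15/184 = 0.081522; p^2 = 0.081522^2 = 0.006646
  p = 10/184 = 0.054348; p^2 = 0.054348^2 = 0.002954
  p = 44/184 = 0.239130; p^2 = 0.239130^2 = 0.057183
  p = 47/184 = 0.255435; p^2 = 0.255435^2 = 0.065247
  p = 30/184 = 0.163043; p^2 = 0.163043^2 = 0.026583
  p = 38/184 = 0.206522; p^2 = 0.206522^2 = 0.042651
sum(p^2) = 0.006646 + 0.002954 + 0.057183 + 0.065247 + 0.026583 + 0.042651 = 0.201264
D = 1 - 0.201264 = 0.798736 ≈ 0.7987

0.7987


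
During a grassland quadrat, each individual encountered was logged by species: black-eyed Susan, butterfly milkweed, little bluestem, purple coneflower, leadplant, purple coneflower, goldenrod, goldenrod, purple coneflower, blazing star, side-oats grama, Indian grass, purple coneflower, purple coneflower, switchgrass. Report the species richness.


Total individuals logged = 15
Distinct species (count of individuals): black-eyed Susan (1), butterfly milkweed (1), little bluestem (1), purple coneflower (5), leadplant (1), goldenrod (2), blazing star (1), side-oats grama (1), Indian grass (1), switchgrass (1)
Species richness = number of distinct species = 10

10


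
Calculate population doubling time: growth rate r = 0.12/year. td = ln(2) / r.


td = ln(2) / 0.12 = 0.693147 / 0.12 = 5.77623 ≈ 5.8 years

5.8 years


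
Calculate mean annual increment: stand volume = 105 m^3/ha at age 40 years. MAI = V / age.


MAI = 105 / 40 = 2.6250 ≈ 2.63 m^3/ha/yr

2.63 m^3/ha/yr


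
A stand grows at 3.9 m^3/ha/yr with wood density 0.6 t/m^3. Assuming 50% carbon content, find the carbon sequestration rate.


C = 3.9 * 0.6 * 0.5 = 1.17 t C/ha/yr

1.17 t C/ha/yr


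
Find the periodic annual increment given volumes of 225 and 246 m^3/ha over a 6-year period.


PAI = (V2 - V1) / period = (246 - 225) / 6 = 21 / 6 = 3.50 m^3/ha/yr

3.50 m^3/ha/yr


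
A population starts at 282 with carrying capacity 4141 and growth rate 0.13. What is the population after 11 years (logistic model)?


(K - N0)/N0 = (4141 - 282)/282 = 3859/282 = 13.6844
r*t = 0.13 * 11 = 1.43; exp(-1.43) = 0.239309
13.6844 * 0.239309 = 3.27480
1 + 3.27480 = 4.27480
N = 4141 / 4.27480 = 968.700 ≈ 969

969


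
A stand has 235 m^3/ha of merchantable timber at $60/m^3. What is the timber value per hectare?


Value = 235 * 60 = $14100/ha

$14100/ha


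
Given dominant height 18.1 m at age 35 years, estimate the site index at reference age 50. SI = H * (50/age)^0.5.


50/35 = 1.42857
(1.42857)^0.5 = 1.19523
SI = 18.1 * 1.19523 = 21.6337 ≈ 21.6 m

21.6 m


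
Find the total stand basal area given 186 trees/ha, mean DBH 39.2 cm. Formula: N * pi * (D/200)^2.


(D/200)^2 = (39.2/200)^2 = 0.196^2 = 0.038416
Individual BA = 3.141593 * 0.038416 = 0.120687 m^2
Stand BA = 186 * 0.120687 = 22.4478 ≈ 22.45 m^2/ha

22.45 m^2/ha


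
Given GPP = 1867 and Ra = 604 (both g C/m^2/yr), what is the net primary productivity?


NPP = GPP - Ra = 1867 - 604 = 1263 g C/m^2/yr

1263 g C/m^2/yr


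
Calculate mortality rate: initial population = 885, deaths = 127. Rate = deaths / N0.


Mortality rate = 127 / 885 = 0.143503 ≈ 0.1435

0.1435


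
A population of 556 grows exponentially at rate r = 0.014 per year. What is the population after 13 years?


r*t = 0.014 * 13 = 0.182
exp(0.182) = 1.19961
N = 556 * 1.19961 = 666.983 ≈ 667

667


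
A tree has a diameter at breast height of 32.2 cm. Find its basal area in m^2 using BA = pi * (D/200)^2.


D/200 = 32.2/200 = 0.161 m
(D/200)^2 = 0.161^2 = 0.025921
BA = 3.141593 * 0.025921 = 0.0814332 ≈ 0.0814 m^2

0.0814 m^2


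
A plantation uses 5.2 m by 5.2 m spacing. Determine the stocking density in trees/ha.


N = 10000 / 5.2^2 = 10000 / 27.04 = 369.822 ≈ 370 trees/ha

370 trees/ha


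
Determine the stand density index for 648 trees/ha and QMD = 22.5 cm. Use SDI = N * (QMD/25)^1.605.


QMD/25 = 22.5/25 = 0.9
(0.9)^1.605 = exp(1.605 * ln(0.9)) = exp(1.605 * (-0.105361)) = exp(-0.169104) = 0.844421
SDI = 648 * 0.844421 = 547.185 ≈ 547

547


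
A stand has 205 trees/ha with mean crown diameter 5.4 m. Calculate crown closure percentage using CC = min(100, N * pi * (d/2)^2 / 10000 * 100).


(d/2)^2 = (5.4/2)^2 = 2.7^2 = 7.29
Crown area = 3.141593 * 7.29 = 22.9022 m^2
N * area / 10000 * 100 = 205 * 22.9022 / 10000 * 100 = 46.9495
CC = min(100, 46.9495) = 46.9495 ≈ 46.9%

46.9%


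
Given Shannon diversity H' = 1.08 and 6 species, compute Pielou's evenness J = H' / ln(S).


ln(6) = 1.79176
J = H' / ln(S) = 1.08 / 1.79176 = 0.602759 ≈ 0.6028

0.6028


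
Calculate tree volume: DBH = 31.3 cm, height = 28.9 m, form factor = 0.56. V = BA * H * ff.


(D/200)^2 = (31.3/200)^2 = 0.1565^2 = 0.02449225
BA = 3.141593 * 0.02449225 = 0.0769447 m^2
V = 0.0769447 * 28.9 * 0.56 = 1.24527 ≈ 1.245 m^3

1.245 m^3


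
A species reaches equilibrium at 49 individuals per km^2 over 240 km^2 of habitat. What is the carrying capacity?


K = 49 * 240 = 11760 individuals

11760 individuals


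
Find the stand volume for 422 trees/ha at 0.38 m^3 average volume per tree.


V_stand = 422 * 0.38 = 160.36 ≈ 160.4 m^3/ha

160.4 m^3/ha


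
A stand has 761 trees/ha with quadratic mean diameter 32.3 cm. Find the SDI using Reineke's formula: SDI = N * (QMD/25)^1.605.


QMD/25 = 32.3/25 = 1.292
(1.292)^1.605 = exp(1.605 * ln(1.292)) = exp(1.605 * 0.256191) = exp(0.411187) = 1.50861
SDI = 761 * 1.50861 = 1148.05 ≈ 1148

1148


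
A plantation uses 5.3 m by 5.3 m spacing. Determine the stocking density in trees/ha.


N = 10000 / 5.3^2 = 10000 / 28.09 = 355.999 ≈ 356 trees/ha

356 trees/ha


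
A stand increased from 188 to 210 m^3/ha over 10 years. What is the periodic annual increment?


PAI = (V2 - V1) / period = (210 - 188) / 10 = 22 / 10 = 2.20 m^3/ha/yr

2.20 m^3/ha/yr


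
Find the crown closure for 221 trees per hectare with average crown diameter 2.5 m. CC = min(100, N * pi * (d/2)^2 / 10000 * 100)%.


(d/2)^2 = (2.5/2)^2 = 1.25^2 = 1.5625
Crown area = 3.141593 * 1.5625 = 4.90874 m^2
N * area / 10000 * 100 = 221 * 4.90874 / 10000 * 100 = 10.8483
CC = min(100, 10.8483) = 10.8483 ≈ 10.8%

10.8%


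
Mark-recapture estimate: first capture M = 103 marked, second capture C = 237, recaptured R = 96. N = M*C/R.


N = M * C / R = 103 * 237 / 96 = 24411 / 96 = 254.28 ≈ 254

254 individuals
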